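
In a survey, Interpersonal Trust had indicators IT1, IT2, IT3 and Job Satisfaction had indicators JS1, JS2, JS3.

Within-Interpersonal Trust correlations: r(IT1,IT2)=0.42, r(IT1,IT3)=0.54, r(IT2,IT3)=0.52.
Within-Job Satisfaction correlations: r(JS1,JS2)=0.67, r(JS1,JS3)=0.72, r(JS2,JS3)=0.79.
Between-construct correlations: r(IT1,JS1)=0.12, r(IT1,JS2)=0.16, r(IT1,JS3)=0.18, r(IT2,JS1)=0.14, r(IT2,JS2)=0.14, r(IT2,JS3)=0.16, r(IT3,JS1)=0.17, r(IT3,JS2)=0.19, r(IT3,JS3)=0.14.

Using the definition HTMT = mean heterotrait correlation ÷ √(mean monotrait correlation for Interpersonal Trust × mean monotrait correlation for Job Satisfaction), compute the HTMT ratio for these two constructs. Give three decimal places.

0.260

Between-construct mean = 1.40/9 = 0.1556.
Mean within-IT = 1.48/3 = 0.4933; mean within-JS = 2.18/3 = 0.7267.
Geometric mean = √(0.4933 × 0.7267) = 0.5987.
HTMT = 0.1556 / 0.5987 = 0.260.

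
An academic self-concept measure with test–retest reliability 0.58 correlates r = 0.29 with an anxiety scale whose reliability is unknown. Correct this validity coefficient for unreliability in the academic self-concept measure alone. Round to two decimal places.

Single correction: r_c = r_obs / √r_xx = 0.29 / √0.58 = 0.29 / 0.7616 ≈ 0.38.

0.38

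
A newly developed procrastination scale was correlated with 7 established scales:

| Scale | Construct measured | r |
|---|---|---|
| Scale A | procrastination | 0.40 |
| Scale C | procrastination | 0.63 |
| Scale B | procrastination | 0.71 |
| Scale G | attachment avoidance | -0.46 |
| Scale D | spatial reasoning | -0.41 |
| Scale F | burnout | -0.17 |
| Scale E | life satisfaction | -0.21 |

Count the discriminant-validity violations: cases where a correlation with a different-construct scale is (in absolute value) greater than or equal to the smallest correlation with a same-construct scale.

2

Convergent (same construct = procrastination): Scale A, Scale C, Scale B.
Smallest convergent = 0.40. Discriminant |r|: 0.46, 0.41, 0.17, 0.21; count ≥ 0.40 → 2.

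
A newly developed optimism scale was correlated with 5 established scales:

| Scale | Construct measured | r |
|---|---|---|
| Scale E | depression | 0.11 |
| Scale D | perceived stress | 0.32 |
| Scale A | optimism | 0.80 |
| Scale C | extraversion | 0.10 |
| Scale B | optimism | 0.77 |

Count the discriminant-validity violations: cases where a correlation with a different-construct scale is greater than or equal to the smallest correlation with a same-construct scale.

0

Convergent (same construct = optimism): Scale A, Scale B.
Smallest convergent = 0.77. Discriminant values: 0.11, 0.32, 0.10; count ≥ 0.77 → 0.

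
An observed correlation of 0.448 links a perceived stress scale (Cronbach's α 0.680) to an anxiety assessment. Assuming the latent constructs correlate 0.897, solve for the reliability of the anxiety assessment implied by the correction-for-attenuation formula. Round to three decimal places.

r_true = r_obs / √(r_xx · r_yy) ⇒ 0.897 = 0.448 / √(0.680 · r_yy).
√(0.680 · r_yy) = 0.448 / 0.897 = 0.4994; 0.680 · r_yy = 0.2494; r_yy = 0.2494 / 0.680 ≈ 0.367.

0.367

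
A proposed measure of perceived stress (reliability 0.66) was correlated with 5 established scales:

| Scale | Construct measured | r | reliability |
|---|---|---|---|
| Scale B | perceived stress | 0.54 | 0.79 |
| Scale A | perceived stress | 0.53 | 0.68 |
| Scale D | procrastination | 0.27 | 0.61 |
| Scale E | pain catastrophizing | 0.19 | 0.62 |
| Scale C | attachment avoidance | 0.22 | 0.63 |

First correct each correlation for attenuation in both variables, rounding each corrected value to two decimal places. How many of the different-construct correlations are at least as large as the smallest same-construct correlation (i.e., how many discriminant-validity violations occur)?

Disattenuated r (r / √(r_scale · r_new)):
  Scale B (conv): 0.54 / √(0.79·0.66) = 0.75
  Scale A (conv): 0.53 / √(0.68·0.66) = 0.79
  Scale D (disc): 0.27 / √(0.61·0.66) = 0.43
  Scale E (disc): 0.19 / √(0.62·0.66) = 0.30
  Scale C (disc): 0.22 / √(0.63·0.66) = 0.34
Smallest convergent = 0.75. Discriminant values: 0.43, 0.30, 0.34; count ≥ 0.75 → 0.

0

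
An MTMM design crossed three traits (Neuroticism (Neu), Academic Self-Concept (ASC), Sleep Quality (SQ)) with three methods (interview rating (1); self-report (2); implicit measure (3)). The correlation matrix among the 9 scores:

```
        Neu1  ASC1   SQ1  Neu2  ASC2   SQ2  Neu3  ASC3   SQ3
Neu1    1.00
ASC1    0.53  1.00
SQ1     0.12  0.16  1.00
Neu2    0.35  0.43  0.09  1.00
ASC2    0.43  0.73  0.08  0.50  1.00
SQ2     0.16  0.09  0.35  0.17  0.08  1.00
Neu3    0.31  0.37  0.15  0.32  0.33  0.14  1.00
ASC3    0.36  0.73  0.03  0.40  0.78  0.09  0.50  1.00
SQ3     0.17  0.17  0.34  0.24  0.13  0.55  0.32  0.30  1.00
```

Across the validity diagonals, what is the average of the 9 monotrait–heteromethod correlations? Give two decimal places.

Convergent values: 0.35, 0.31, 0.32, 0.73, 0.73, 0.78, 0.35, 0.34, 0.55; mean = 4.46/9 = 0.50.

0.50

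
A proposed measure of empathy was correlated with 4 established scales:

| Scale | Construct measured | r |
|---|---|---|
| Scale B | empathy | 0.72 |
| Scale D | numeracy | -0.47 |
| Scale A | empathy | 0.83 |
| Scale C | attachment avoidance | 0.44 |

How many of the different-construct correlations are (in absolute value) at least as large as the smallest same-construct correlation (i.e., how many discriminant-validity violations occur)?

0

Convergent (same construct = empathy): Scale B, Scale A.
Smallest convergent = 0.72. Discriminant |r|: 0.47, 0.44; count ≥ 0.72 → 0.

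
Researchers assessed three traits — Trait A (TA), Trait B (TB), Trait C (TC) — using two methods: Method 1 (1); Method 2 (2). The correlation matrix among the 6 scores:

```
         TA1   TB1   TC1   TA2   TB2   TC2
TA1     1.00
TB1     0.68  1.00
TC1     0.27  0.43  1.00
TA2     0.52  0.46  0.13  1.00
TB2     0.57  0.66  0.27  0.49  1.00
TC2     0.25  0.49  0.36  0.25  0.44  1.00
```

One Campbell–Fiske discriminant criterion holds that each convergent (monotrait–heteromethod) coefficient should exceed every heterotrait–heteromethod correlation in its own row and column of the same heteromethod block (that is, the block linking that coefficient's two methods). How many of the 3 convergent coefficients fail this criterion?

2

Each convergent coefficient versus the relevant comparison correlations:
TA (methods 1·2): 0.52 vs {0.57, 0.46, 0.25, 0.13} → fail.
TB (methods 1·2): 0.66 vs {0.46, 0.57, 0.49, 0.27} → pass.
TC (methods 1·2): 0.36 vs {0.13, 0.25, 0.27, 0.49} → fail.
2 of 3 fail.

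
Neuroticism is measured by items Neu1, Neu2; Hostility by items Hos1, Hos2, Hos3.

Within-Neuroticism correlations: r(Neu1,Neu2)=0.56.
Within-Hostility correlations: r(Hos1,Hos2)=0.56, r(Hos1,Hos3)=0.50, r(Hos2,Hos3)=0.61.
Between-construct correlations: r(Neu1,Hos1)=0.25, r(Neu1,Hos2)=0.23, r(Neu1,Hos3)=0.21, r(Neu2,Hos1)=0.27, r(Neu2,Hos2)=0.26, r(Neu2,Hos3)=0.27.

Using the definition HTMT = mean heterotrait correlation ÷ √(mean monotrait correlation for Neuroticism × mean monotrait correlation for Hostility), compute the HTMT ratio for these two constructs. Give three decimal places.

Mean heterotrait r = 1.49/6 = 0.2483.
Mean within-Neu = 0.56/1 = 0.5600; mean within-Hos = 1.67/3 = 0.5567.
Geometric mean = √(0.5600 × 0.5567) = 0.5583.
HTMT = 0.2483 / 0.5583 = 0.445.

0.445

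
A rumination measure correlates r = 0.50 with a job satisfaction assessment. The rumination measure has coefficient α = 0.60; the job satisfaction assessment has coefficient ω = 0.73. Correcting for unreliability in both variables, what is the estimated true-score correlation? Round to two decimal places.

r_true = r_obs / √(r_xx · r_yy) = 0.50 / √(0.60 × 0.73) = 0.50 / √0.4380 = 0.50 / 0.6618 ≈ 0.76.

0.76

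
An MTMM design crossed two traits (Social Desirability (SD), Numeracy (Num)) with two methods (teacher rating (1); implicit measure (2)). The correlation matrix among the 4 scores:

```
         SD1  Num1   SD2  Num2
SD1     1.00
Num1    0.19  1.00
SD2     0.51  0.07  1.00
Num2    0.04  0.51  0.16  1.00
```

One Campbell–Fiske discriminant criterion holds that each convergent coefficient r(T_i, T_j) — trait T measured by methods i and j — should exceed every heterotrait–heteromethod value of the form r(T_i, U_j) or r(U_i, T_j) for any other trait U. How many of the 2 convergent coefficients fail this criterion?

0

Convergent coefficients and their comparison sets:
SD (methods 1·2): 0.51 vs {0.04, 0.07} → pass.
Num (methods 1·2): 0.51 vs {0.07, 0.04} → pass.
0 of 2 fail.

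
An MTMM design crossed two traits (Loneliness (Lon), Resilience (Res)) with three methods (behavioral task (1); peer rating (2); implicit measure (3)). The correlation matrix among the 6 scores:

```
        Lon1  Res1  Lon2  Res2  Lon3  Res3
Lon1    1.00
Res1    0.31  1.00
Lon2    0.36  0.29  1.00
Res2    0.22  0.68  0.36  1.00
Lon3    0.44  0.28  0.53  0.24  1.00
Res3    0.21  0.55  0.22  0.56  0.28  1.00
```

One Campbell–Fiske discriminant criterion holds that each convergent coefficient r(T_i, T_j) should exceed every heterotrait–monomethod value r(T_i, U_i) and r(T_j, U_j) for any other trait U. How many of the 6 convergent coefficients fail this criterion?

Each convergent coefficient versus the relevant comparison correlations:
Lon (methods 1·2): 0.36 vs {0.31, 0.36} → fail.
Lon (methods 1·3): 0.44 vs {0.31, 0.28} → pass.
Lon (methods 2·3): 0.53 vs {0.36, 0.28} → pass.
Res (methods 1·2): 0.68 vs {0.31, 0.36} → pass.
Res (methods 1·3): 0.55 vs {0.31, 0.28} → pass.
Res (methods 2·3): 0.56 vs {0.36, 0.28} → pass.
1 of 6 fail.

1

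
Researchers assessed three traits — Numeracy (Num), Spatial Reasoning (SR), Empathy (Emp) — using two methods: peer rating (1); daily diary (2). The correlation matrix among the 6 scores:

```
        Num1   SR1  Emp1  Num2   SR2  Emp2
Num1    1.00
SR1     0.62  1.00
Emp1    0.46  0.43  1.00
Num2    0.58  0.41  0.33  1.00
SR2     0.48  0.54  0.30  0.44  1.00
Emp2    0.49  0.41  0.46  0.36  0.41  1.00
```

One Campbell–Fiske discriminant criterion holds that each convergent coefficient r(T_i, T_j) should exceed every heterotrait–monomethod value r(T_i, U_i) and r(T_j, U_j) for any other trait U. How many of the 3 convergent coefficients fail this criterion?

3

Convergent coefficients and their comparison sets:
Num (methods 1·2): 0.58 vs {0.62, 0.44, 0.46, 0.36} → fail.
SR (methods 1·2): 0.54 vs {0.62, 0.44, 0.43, 0.41} → fail.
Emp (methods 1·2): 0.46 vs {0.46, 0.36, 0.43, 0.41} → fail.
3 of 3 fail.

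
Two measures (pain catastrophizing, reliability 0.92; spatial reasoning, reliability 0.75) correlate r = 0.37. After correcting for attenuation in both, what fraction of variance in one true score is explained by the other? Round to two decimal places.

Disattenuated r = 0.37 / √(0.92 × 0.75) = 0.37 / 0.8307 = 0.4454.
Shared true-score variance = 0.4454² = 0.1984 ≈ 0.20.

0.20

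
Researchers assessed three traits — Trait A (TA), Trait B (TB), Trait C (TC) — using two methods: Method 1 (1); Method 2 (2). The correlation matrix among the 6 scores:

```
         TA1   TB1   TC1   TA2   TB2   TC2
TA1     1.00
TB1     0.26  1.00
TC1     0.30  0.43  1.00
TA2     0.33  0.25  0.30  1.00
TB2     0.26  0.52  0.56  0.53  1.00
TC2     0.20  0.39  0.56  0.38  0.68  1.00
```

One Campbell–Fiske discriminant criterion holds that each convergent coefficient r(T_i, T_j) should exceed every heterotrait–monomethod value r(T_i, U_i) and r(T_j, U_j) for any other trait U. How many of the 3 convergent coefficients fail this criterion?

Each convergent coefficient versus the relevant comparison correlations:
TA (methods 1·2): 0.33 vs {0.26, 0.53, 0.30, 0.38} → fail.
TB (methods 1·2): 0.52 vs {0.26, 0.53, 0.43, 0.68} → fail.
TC (methods 1·2): 0.56 vs {0.30, 0.38, 0.43, 0.68} → fail.
3 of 3 fail.

3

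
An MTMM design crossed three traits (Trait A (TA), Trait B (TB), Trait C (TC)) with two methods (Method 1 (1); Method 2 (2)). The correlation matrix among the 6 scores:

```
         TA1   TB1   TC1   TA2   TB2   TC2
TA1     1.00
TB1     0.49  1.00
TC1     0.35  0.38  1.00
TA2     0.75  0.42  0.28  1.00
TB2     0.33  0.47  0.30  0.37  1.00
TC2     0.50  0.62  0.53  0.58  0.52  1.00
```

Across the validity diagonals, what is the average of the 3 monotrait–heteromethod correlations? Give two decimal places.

Convergent values: 0.75, 0.47, 0.53; mean = 1.75/3 = 0.58.

0.58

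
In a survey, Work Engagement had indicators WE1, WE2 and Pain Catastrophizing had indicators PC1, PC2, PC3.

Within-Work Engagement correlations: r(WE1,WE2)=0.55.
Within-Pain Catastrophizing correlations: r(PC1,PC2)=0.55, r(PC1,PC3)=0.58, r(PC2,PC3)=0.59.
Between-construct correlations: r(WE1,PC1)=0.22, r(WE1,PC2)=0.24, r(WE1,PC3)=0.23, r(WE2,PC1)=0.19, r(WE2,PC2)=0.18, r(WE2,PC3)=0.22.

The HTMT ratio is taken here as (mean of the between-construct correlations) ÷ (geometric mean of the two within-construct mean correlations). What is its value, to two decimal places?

0.38

Mean between = 1.28/6 = 0.2133.
Mean within-WE = 0.55/1 = 0.5500; mean within-PC = 1.72/3 = 0.5733.
Geometric mean = √(0.5500 × 0.5733) = 0.5615.
HTMT = 0.2133 / 0.5615 = 0.38.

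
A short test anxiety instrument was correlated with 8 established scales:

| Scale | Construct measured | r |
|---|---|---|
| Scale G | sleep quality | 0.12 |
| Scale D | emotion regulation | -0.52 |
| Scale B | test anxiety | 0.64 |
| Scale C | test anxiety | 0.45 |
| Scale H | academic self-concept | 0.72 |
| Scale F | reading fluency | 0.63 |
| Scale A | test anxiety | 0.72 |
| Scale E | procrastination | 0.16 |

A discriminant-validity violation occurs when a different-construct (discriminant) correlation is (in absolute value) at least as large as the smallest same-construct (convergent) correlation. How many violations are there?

Convergent (same construct = test anxiety): Scale B, Scale C, Scale A.
Smallest convergent = 0.45. Discriminant |r|: 0.12, 0.52, 0.72, 0.63, 0.16; count ≥ 0.45 → 3.

3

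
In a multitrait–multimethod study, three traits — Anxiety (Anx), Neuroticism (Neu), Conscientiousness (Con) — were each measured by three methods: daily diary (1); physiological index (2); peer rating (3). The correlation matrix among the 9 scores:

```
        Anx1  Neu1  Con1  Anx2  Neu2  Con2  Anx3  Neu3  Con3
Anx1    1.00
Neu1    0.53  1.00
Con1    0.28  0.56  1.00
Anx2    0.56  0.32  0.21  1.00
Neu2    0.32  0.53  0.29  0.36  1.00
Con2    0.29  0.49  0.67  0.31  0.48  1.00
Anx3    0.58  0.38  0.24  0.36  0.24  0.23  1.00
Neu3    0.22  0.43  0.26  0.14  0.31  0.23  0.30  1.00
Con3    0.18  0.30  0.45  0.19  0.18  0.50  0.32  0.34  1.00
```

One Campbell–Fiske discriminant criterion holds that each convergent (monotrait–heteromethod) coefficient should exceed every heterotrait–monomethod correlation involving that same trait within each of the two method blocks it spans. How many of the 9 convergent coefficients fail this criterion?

5

Checking each validity diagonal entry against its comparison values:
Anx (methods 1·2): 0.56 vs {0.53, 0.36, 0.28, 0.31} → pass.
Anx (methods 1·3): 0.58 vs {0.53, 0.30, 0.28, 0.32} → pass.
Anx (methods 2·3): 0.36 vs {0.36, 0.30, 0.31, 0.32} → fail.
Neu (methods 1·2): 0.53 vs {0.53, 0.36, 0.56, 0.48} → fail.
Neu (methods 1·3): 0.43 vs {0.53, 0.30, 0.56, 0.34} → fail.
Neu (methods 2·3): 0.31 vs {0.36, 0.30, 0.48, 0.34} → fail.
Con (methods 1·2): 0.67 vs {0.28, 0.31, 0.56, 0.48} → pass.
Con (methods 1·3): 0.45 vs {0.28, 0.32, 0.56, 0.34} → fail.
Con (methods 2·3): 0.50 vs {0.31, 0.32, 0.48, 0.34} → pass.
5 of 9 fail.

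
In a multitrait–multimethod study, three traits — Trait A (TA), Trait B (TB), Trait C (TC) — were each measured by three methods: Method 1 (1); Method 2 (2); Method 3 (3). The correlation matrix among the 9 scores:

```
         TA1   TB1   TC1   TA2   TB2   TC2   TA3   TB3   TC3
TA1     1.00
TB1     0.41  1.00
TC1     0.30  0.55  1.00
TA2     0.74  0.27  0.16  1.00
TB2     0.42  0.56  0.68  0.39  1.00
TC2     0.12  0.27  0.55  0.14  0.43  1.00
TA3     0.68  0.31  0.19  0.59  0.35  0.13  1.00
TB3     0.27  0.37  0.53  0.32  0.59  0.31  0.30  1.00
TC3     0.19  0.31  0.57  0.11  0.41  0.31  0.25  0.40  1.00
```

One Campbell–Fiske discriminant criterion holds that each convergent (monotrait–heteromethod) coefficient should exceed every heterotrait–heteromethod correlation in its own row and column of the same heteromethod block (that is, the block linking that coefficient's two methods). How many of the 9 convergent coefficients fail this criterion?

4

Convergent coefficients and their comparison sets:
TA (methods 1·2): 0.74 vs {0.42, 0.27, 0.12, 0.16} → pass.
TA (methods 1·3): 0.68 vs {0.27, 0.31, 0.19, 0.19} → pass.
TA (methods 2·3): 0.59 vs {0.32, 0.35, 0.11, 0.13} → pass.
TB (methods 1·2): 0.56 vs {0.27, 0.42, 0.27, 0.68} → fail.
TB (methods 1·3): 0.37 vs {0.31, 0.27, 0.31, 0.53} → fail.
TB (methods 2·3): 0.59 vs {0.35, 0.32, 0.41, 0.31} → pass.
TC (methods 1·2): 0.55 vs {0.16, 0.12, 0.68, 0.27} → fail.
TC (methods 1·3): 0.57 vs {0.19, 0.19, 0.53, 0.31} → pass.
TC (methods 2·3): 0.31 vs {0.13, 0.11, 0.31, 0.41} → fail.
4 of 9 fail.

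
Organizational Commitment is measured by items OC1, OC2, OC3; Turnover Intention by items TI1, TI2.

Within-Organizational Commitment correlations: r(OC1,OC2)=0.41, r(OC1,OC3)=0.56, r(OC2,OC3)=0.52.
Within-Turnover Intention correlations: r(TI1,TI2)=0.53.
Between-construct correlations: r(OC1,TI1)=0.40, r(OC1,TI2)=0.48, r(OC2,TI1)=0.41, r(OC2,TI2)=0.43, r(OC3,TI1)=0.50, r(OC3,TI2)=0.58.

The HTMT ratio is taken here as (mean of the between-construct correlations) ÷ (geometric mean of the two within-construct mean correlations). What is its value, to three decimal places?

Mean heterotrait r = 2.80/6 = 0.4667.
Mean within-OC = 1.49/3 = 0.4967; mean within-TI = 0.53/1 = 0.5300.
Geometric mean = √(0.4967 × 0.5300) = 0.5131.
HTMT = 0.4667 / 0.5131 = 0.910.

0.910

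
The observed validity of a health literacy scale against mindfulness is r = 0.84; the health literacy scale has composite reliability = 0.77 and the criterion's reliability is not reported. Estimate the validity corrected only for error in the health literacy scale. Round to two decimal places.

Single correction: r_c = r_obs / √r_xx = 0.84 / √0.77 = 0.84 / 0.8775 ≈ 0.96.

0.96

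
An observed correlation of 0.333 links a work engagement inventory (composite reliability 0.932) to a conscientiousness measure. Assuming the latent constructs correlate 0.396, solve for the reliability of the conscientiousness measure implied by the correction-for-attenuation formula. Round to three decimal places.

0.759

r_true = r_obs / √(r_xx · r_yy) ⇒ 0.396 = 0.333 / √(0.932 · r_yy).
√(0.932 · r_yy) = 0.333 / 0.396 = 0.8409; 0.932 · r_yy = 0.7071; r_yy = 0.7071 / 0.932 ≈ 0.759.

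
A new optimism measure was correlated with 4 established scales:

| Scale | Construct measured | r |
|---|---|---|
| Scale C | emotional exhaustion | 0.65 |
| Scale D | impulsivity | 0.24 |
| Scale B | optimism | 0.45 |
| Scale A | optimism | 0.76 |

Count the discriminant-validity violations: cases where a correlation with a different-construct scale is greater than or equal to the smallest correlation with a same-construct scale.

1

Convergent (same construct = optimism): Scale B, Scale A.
Smallest convergent = 0.45. Discriminant values: 0.65, 0.24; count ≥ 0.45 → 1.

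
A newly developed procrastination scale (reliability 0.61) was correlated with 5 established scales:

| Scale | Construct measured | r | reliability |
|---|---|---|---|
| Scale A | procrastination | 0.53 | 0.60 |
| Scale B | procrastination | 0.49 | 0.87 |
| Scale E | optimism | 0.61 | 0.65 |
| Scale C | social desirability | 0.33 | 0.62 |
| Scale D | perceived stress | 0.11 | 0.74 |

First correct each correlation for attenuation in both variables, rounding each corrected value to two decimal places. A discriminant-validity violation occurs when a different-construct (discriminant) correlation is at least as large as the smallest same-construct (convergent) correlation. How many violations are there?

1

Disattenuated r (r / √(r_scale · r_new)):
  Scale A (conv): 0.53 / √(0.60·0.61) = 0.88
  Scale B (conv): 0.49 / √(0.87·0.61) = 0.67
  Scale E (disc): 0.61 / √(0.65·0.61) = 0.97
  Scale C (disc): 0.33 / √(0.62·0.61) = 0.54
  Scale D (disc): 0.11 / √(0.74·0.61) = 0.16
Smallest convergent = 0.67. Discriminant values: 0.97, 0.54, 0.16; count ≥ 0.67 → 1.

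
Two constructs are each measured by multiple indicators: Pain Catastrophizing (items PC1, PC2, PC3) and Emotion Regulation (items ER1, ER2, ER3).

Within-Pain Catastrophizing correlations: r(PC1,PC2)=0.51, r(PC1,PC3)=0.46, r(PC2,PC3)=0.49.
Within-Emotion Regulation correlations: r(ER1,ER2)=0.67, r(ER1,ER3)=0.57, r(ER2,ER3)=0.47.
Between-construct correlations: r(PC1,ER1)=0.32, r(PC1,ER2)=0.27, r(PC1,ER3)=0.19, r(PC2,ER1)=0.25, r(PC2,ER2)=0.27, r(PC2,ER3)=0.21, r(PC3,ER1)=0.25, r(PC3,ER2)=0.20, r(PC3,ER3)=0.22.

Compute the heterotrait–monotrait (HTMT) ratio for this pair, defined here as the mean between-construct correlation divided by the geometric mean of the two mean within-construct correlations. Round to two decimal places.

0.46

Mean between = 2.18/9 = 0.2422.
Mean within-PC = 1.46/3 = 0.4867; mean within-ER = 1.71/3 = 0.5700.
Geometric mean = √(0.4867 × 0.5700) = 0.5267.
HTMT = 0.2422 / 0.5267 = 0.46.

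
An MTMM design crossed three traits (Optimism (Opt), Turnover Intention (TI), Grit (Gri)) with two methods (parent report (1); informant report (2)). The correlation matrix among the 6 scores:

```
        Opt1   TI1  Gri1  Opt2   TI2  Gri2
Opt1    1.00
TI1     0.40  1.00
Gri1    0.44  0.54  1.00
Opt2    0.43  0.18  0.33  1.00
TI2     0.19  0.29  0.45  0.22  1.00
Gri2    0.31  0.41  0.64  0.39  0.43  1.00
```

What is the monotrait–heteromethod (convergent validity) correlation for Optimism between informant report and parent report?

Same trait (Opt), different methods: r(Opt2, Opt1) = 0.43.

0.43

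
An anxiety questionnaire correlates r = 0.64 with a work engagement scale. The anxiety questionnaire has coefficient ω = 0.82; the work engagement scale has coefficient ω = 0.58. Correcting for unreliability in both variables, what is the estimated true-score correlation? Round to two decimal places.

0.93

r_true = r_obs / √(r_xx · r_yy) = 0.64 / √(0.82 × 0.58) = 0.64 / √0.4756 = 0.64 / 0.6896 ≈ 0.93.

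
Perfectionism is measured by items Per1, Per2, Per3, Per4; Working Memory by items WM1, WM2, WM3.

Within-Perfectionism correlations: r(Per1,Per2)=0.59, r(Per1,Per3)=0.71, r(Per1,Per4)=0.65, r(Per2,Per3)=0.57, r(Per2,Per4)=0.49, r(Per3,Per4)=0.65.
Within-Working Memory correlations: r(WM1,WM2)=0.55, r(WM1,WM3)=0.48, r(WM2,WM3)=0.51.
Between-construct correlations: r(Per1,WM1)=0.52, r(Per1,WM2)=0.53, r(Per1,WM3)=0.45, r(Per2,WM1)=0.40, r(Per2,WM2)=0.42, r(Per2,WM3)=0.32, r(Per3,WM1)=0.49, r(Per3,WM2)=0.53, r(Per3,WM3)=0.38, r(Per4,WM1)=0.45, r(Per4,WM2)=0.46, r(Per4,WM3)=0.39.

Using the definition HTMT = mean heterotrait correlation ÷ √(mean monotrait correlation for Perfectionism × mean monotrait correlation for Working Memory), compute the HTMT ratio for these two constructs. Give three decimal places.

Between-construct mean = 5.34/12 = 0.4450.
Mean within-Per = 3.66/6 = 0.6100; mean within-WM = 1.54/3 = 0.5133.
Geometric mean = √(0.6100 × 0.5133) = 0.5596.
HTMT = 0.4450 / 0.5596 = 0.795.

0.795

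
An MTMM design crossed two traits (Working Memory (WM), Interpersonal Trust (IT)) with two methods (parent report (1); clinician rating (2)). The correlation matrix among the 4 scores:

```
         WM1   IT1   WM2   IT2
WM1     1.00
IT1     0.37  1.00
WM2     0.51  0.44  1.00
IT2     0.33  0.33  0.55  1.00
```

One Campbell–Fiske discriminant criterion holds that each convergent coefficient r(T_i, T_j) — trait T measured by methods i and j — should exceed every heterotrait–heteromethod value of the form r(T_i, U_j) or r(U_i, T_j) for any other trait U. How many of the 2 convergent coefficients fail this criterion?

Checking each validity diagonal entry against its comparison values:
WM (methods 1·2): 0.51 vs {0.33, 0.44} → pass.
IT (methods 1·2): 0.33 vs {0.44, 0.33} → fail.
1 of 2 fail.

1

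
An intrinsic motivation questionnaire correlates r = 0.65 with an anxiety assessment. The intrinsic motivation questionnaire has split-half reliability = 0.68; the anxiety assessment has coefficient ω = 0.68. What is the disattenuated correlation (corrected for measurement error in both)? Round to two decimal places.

0.96

r_true = r_obs / √(r_xx · r_yy) = 0.65 / √(0.68 × 0.68) = 0.65 / √0.4624 = 0.65 / 0.6800 ≈ 0.96.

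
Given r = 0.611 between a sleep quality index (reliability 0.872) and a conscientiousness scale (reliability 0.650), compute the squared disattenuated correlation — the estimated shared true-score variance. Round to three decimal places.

Disattenuated r = 0.611 / √(0.872 × 0.650) = 0.611 / 0.7529 = 0.8115.
Shared true-score variance = 0.8115² = 0.6585 ≈ 0.659.

0.659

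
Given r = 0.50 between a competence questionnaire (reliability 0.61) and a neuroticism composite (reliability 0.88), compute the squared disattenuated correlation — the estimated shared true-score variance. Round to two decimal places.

0.47

Disattenuated r = 0.50 / √(0.61 × 0.88) = 0.50 / 0.7327 = 0.6824.
Shared true-score variance = 0.6824² = 0.4657 ≈ 0.47.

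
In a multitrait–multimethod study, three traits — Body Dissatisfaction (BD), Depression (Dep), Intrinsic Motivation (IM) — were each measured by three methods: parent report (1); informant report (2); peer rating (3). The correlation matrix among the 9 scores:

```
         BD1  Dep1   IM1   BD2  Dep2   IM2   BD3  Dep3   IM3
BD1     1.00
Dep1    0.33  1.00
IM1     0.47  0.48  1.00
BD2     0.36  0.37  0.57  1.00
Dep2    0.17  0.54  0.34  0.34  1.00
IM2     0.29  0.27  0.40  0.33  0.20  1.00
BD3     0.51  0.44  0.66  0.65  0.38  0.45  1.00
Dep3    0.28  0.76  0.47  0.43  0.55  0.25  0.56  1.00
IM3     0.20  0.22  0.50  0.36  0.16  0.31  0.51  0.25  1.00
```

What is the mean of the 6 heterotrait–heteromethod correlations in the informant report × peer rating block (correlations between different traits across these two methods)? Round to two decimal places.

HTHM values (method 2 × method 3): 0.43, 0.36, 0.38, 0.16, 0.45, 0.25; mean = 2.03/6 = 0.34.

0.34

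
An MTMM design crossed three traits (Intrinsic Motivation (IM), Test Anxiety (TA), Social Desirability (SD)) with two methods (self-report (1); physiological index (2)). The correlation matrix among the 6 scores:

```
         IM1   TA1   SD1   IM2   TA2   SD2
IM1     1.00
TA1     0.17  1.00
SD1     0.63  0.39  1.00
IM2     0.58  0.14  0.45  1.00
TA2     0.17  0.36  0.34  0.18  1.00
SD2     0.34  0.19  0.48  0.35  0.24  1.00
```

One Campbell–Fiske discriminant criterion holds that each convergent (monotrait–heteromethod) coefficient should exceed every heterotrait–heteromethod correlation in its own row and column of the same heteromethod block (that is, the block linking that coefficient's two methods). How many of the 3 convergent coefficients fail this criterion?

0

Checking each validity diagonal entry against its comparison values:
IM (methods 1·2): 0.58 vs {0.17, 0.14, 0.34, 0.45} → pass.
TA (methods 1·2): 0.36 vs {0.14, 0.17, 0.19, 0.34} → pass.
SD (methods 1·2): 0.48 vs {0.45, 0.34, 0.34, 0.19} → pass.
0 of 3 fail.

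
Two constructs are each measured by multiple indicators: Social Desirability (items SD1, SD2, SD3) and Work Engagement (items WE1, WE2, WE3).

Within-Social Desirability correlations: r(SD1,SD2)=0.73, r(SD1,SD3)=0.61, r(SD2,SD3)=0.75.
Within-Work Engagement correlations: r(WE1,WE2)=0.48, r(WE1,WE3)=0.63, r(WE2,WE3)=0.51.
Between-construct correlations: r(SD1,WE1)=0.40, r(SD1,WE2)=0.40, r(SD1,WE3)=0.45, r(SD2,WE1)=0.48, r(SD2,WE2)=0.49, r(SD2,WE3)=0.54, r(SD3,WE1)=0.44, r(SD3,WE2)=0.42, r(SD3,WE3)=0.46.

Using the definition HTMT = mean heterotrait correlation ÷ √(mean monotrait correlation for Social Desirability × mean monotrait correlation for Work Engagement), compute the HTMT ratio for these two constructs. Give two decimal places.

0.74

Between-construct mean = 4.08/9 = 0.4533.
Mean within-SD = 2.09/3 = 0.6967; mean within-WE = 1.62/3 = 0.5400.
Geometric mean = √(0.6967 × 0.5400) = 0.6134.
HTMT = 0.4533 / 0.6134 = 0.74.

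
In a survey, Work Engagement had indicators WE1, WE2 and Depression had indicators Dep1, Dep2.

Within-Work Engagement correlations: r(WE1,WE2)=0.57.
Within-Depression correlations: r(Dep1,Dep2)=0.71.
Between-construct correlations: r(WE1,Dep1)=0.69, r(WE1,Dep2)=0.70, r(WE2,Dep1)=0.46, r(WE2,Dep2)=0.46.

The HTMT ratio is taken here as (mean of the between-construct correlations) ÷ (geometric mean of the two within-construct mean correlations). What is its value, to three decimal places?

Mean between = 2.31/4 = 0.5775.
Mean within-WE = 0.57/1 = 0.5700; mean within-Dep = 0.71/1 = 0.7100.
Geometric mean = √(0.5700 × 0.7100) = 0.6362.
HTMT = 0.5775 / 0.6362 = 0.908.

0.908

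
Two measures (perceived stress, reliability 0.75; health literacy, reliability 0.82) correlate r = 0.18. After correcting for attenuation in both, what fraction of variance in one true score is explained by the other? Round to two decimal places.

0.05

Disattenuated r = 0.18 / √(0.75 × 0.82) = 0.18 / 0.7842 = 0.2295.
Shared true-score variance = 0.2295² = 0.0527 ≈ 0.05.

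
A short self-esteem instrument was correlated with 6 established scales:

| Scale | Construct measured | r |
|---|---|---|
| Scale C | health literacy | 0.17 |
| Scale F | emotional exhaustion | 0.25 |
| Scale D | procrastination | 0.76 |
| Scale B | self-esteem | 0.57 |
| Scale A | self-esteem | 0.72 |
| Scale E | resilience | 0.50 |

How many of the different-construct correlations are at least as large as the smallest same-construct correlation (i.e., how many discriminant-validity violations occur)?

Convergent (same construct = self-esteem): Scale B, Scale A.
Smallest convergent = 0.57. Discriminant values: 0.17, 0.25, 0.76, 0.50; count ≥ 0.57 → 1.

1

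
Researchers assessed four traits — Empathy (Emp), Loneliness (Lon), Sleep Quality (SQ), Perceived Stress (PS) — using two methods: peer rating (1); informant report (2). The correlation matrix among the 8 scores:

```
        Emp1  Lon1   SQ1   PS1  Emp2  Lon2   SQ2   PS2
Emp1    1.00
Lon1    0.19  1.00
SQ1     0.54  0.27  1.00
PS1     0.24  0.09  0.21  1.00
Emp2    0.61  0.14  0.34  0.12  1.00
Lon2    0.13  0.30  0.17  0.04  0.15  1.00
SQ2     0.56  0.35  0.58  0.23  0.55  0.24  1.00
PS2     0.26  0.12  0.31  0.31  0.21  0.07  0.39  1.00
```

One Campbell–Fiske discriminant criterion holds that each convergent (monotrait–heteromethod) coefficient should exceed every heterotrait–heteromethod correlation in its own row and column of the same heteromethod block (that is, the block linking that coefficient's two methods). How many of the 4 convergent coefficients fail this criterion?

2

Checking each validity diagonal entry against its comparison values:
Emp (methods 1·2): 0.61 vs {0.13, 0.14, 0.56, 0.34, 0.26, 0.12} → pass.
Lon (methods 1·2): 0.30 vs {0.14, 0.13, 0.35, 0.17, 0.12, 0.04} → fail.
SQ (methods 1·2): 0.58 vs {0.34, 0.56, 0.17, 0.35, 0.31, 0.23} → pass.
PS (methods 1·2): 0.31 vs {0.12, 0.26, 0.04, 0.12, 0.23, 0.31} → fail.
2 of 4 fail.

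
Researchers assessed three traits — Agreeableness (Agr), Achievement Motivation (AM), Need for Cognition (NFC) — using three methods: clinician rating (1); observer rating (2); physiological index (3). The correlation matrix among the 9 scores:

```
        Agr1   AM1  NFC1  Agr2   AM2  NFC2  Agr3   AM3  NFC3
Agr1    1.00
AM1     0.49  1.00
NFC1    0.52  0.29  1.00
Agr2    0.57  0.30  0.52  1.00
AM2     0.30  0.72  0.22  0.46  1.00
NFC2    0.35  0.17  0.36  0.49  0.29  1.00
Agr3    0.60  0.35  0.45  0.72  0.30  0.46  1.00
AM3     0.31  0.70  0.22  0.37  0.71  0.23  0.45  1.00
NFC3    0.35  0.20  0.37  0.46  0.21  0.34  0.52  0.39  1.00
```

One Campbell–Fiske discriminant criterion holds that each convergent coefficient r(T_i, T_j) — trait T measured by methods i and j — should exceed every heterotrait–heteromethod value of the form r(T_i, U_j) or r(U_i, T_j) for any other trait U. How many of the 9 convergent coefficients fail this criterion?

3

Convergent coefficients and their comparison sets:
Agr (methods 1·2): 0.57 vs {0.30, 0.30, 0.35, 0.52} → pass.
Agr (methods 1·3): 0.60 vs {0.31, 0.35, 0.35, 0.45} → pass.
Agr (methods 2·3): 0.72 vs {0.37, 0.30, 0.46, 0.46} → pass.
AM (methods 1·2): 0.72 vs {0.30, 0.30, 0.17, 0.22} → pass.
AM (methods 1·3): 0.70 vs {0.35, 0.31, 0.20, 0.22} → pass.
AM (methods 2·3): 0.71 vs {0.30, 0.37, 0.21, 0.23} → pass.
NFC (methods 1·2): 0.36 vs {0.52, 0.35, 0.22, 0.17} → fail.
NFC (methods 1·3): 0.37 vs {0.45, 0.35, 0.22, 0.20} → fail.
NFC (methods 2·3): 0.34 vs {0.46, 0.46, 0.23, 0.21} → fail.
3 of 9 fail.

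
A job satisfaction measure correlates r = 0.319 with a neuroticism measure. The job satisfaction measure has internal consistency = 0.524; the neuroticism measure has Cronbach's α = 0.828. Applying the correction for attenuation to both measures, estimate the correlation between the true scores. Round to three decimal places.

0.484

r_true = r_obs / √(r_xx · r_yy) = 0.319 / √(0.524 × 0.828) = 0.319 / √0.433872 = 0.319 / 0.6587 ≈ 0.484.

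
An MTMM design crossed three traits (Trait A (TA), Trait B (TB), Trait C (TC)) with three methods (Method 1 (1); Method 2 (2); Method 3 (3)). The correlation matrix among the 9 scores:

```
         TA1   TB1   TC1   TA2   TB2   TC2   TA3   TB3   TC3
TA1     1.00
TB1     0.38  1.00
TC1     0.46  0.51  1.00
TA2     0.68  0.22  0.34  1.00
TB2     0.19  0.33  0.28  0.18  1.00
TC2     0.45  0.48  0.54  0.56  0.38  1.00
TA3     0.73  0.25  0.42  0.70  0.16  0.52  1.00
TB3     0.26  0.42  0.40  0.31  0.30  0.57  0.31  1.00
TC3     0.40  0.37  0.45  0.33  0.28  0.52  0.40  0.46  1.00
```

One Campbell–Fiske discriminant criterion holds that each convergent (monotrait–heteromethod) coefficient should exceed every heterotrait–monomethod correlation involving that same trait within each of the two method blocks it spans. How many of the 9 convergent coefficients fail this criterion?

Checking each validity diagonal entry against its comparison values:
TA (methods 1·2): 0.68 vs {0.38, 0.18, 0.46, 0.56} → pass.
TA (methods 1·3): 0.73 vs {0.38, 0.31, 0.46, 0.40} → pass.
TA (methods 2·3): 0.70 vs {0.18, 0.31, 0.56, 0.40} → pass.
TB (methods 1·2): 0.33 vs {0.38, 0.18, 0.51, 0.38} → fail.
TB (methods 1·3): 0.42 vs {0.38, 0.31, 0.51, 0.46} → fail.
TB (methods 2·3): 0.30 vs {0.18, 0.31, 0.38, 0.46} → fail.
TC (methods 1·2): 0.54 vs {0.46, 0.56, 0.51, 0.38} → fail.
TC (methods 1·3): 0.45 vs {0.46, 0.40, 0.51, 0.46} → fail.
TC (methods 2·3): 0.52 vs {0.56, 0.40, 0.38, 0.46} → fail.
6 of 9 fail.

6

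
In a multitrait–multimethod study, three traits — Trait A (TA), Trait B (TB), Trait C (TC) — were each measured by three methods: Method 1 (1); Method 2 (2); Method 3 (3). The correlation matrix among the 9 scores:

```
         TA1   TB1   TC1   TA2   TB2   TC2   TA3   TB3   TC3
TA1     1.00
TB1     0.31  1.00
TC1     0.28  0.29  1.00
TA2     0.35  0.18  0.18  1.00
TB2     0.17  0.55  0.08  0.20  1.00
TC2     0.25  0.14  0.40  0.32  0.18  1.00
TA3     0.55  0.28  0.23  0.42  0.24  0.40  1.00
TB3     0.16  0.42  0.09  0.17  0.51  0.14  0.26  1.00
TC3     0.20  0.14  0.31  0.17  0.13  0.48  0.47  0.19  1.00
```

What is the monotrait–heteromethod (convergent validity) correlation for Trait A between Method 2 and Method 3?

Same trait (TA), different methods: r(TA2, TA3) = 0.42.

0.42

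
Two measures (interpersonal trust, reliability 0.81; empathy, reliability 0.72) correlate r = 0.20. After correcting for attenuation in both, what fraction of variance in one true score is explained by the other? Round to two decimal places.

0.07

Disattenuated r = 0.20 / √(0.81 × 0.72) = 0.20 / 0.7637 = 0.2619.
Shared true-score variance = 0.2619² = 0.0686 ≈ 0.07.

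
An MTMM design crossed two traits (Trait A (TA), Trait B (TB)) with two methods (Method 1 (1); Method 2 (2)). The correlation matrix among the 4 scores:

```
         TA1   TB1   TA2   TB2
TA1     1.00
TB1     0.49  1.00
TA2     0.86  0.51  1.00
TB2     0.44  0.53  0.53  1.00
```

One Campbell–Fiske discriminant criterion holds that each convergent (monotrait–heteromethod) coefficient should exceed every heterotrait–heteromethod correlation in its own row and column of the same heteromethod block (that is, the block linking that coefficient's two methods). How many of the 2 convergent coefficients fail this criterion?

Convergent coefficients and their comparison sets:
TA (methods 1·2): 0.86 vs {0.44, 0.51} → pass.
TB (methods 1·2): 0.53 vs {0.51, 0.44} → pass.
0 of 2 fail.

0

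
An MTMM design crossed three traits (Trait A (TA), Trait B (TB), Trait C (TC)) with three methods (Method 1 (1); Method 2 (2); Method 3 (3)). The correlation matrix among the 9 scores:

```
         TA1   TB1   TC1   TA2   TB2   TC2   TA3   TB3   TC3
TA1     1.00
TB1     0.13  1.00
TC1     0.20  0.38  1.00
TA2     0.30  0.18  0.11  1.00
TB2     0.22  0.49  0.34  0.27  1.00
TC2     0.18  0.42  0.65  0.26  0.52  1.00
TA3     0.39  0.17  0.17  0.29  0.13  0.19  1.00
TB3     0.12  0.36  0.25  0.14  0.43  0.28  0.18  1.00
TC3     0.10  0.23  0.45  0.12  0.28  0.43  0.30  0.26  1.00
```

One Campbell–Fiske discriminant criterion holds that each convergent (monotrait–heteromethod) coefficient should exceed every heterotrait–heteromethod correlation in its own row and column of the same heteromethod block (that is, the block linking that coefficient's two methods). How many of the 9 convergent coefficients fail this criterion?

Convergent coefficients and their comparison sets:
TA (methods 1·2): 0.30 vs {0.22, 0.18, 0.18, 0.11} → pass.
TA (methods 1·3): 0.39 vs {0.12, 0.17, 0.10, 0.17} → pass.
TA (methods 2·3): 0.29 vs {0.14, 0.13, 0.12, 0.19} → pass.
TB (methods 1·2): 0.49 vs {0.18, 0.22, 0.42, 0.34} → pass.
TB (methods 1·3): 0.36 vs {0.17, 0.12, 0.23, 0.25} → pass.
TB (methods 2·3): 0.43 vs {0.13, 0.14, 0.28, 0.28} → pass.
TC (methods 1·2): 0.65 vs {0.11, 0.18, 0.34, 0.42} → pass.
TC (methods 1·3): 0.45 vs {0.17, 0.10, 0.25, 0.23} → pass.
TC (methods 2·3): 0.43 vs {0.19, 0.12, 0.28, 0.28} → pass.
0 of 9 fail.

0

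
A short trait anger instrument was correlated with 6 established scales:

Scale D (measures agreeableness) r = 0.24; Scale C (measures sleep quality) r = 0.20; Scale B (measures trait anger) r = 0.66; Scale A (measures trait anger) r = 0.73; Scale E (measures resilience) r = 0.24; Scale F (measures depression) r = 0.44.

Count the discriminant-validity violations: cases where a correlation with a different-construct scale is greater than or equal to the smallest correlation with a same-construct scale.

Convergent (same construct = trait anger): Scale B, Scale A.
Smallest convergent = 0.66. Discriminant values: 0.24, 0.20, 0.24, 0.44; count ≥ 0.66 → 0.

0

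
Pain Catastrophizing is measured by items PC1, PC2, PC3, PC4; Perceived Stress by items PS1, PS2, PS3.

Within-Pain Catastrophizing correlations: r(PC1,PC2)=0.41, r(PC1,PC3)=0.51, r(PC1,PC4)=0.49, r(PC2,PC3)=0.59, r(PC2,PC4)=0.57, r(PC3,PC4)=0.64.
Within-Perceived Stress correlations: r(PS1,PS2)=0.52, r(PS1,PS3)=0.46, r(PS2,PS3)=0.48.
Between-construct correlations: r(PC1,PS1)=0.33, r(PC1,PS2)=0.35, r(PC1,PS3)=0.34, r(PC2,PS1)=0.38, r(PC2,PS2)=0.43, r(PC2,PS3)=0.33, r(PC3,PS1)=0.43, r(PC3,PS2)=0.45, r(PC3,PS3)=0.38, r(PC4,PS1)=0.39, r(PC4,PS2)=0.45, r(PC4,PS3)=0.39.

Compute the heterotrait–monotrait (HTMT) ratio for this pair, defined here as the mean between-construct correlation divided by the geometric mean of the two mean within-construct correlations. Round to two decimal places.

Between-construct mean = 4.65/12 = 0.3875.
Mean within-PC = 3.21/6 = 0.5350; mean within-PS = 1.46/3 = 0.4867.
Geometric mean = √(0.5350 × 0.4867) = 0.5103.
HTMT = 0.3875 / 0.5103 = 0.76.

0.76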